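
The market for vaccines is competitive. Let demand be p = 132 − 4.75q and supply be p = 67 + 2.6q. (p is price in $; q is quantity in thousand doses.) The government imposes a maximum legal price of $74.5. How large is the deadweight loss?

Competitive equilibrium: 132 − 4.75q = 67 + 2.6q → q* = 8.8435, p* = 89.9932.
At the ceiling p = 74.5, quantity supplied = (74.5 − 67)/2.6 = 2.8846.
Willingness to pay at q' = 2.8846: 132 − 4.75·2.8846 = 118.2982.
Δq = 8.8435 − 2.8846 = 5.9589; wedge = 118.2982 − 74.5 = 43.7982.
Deadweight loss = ½ × 5.9589 × 43.7982 = $130.49 thousand.

$130.49 thousand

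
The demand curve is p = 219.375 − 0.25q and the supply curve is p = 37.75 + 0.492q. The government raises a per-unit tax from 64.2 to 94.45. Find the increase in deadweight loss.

Competitive equilibrium: 219.375 − 0.25q = 37.75 + 0.492q → q* = 244.7776, p* = 158.1806.
For a per-unit tax t: Δq = t/0.742, so DWL = ½·t·(t/0.742) = t²/1.484.
At t = 64.2: DWL = 2777.385. At t = 94.45: DWL = 6011.322.
Increase = 6011.322 − 2777.385 = 3233.94.

3233.94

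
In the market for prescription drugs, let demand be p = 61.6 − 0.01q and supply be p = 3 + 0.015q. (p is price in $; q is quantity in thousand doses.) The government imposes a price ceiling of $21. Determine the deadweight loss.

$16359.20 thousand

Competitive equilibrium: 61.6 − 0.01q = 3 + 0.015q → q* = 2344, p* = 38.16.
At the ceiling p = 21, quantity supplied = (21 − 3)/0.015 = 1200.
Willingness to pay at q' = 1200: 61.6 − 0.01·1200 = 49.6.
Δq = 2344 − 1200 = 1144; wedge = 49.6 − 21 = 28.6.
DWL = ½ × 1144 × 28.6 = $16359.20 thousand.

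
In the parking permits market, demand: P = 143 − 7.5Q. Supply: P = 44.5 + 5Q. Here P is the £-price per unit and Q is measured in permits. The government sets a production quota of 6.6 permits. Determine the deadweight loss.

Competitive equilibrium: 143 − 7.5Q = 44.5 + 5Q → Q* = 7.88, P* = 83.9.
At Q = 6.6: demand price = 143 − 7.5·6.6 = 93.5; supply price = 44.5 + 5·6.6 = 77.5.
ΔQ = 7.88 − 6.6 = 1.28; wedge = 93.5 − 77.5 = 16.
Welfare loss = ½ × 1.28 × 16 = £10.24.

£10.24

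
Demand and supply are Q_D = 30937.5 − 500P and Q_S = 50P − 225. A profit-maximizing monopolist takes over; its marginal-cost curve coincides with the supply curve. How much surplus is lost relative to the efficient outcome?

In inverse form: demand P = 61.875 − 0.002Q, supply P = 4.5 + 0.02Q.
Competitive equilibrium: 61.875 − 0.002Q = 4.5 + 0.02Q → Q* = 2607.95455, P* = 56.65909.
Marginal revenue: MR = 61.875 − 0.004Q. Set MR = MC: 61.875 − 0.004Q = 4.5 + 0.02Q → Q_m = 2390.625.
Price P_m = 61.875 − 0.002·2390.625 = 57.09375; MC(Q_m) = 4.5 + 0.02·2390.625 = 52.3125.
Competitive Q* = 2607.95455, so ΔQ = 217.32955; wedge = 57.09375 − 52.3125 = 4.78125.
Welfare loss = ½ × 217.32955 × 4.78125 = 519.55.

519.55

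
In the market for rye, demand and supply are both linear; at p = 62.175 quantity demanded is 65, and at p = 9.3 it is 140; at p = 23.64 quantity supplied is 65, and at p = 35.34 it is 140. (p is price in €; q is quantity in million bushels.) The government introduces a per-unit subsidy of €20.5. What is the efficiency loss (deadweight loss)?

€244.05 million

Demand slope = (9.3 − 62.175)/(140 − 65) = −0.705, so p = 108 − 0.705q.
Supply slope = (35.34 − 23.64)/(140 − 65) = 0.156, so p = 13.5 + 0.156q.
Competitive equilibrium: 108 − 0.705q = 13.5 + 0.156q → q* = 109.7561, p* = 30.622.
The subsidy lowers effective supply by 20.5: p = 0.156q − 7.
New quantity: 108 − 0.705q = 0.156q − 7 → q' = 133.5656.
Overproduction Δq = 133.5656 − 109.7561 = 23.8095; wedge = subsidy = 20.5.
Welfare loss = ½ × 23.8095 × 20.5 = €244.05 million.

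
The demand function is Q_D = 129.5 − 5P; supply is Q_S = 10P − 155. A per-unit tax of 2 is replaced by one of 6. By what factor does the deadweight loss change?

In inverse form: demand P = 25.9 − 0.2Q, supply P = 15.5 + 0.1Q.
Competitive equilibrium: 25.9 − 0.2Q = 15.5 + 0.1Q → Q* = 34.6667, P* = 18.9667.
For a per-unit tax t: ΔQ = t/0.3, so DWL = ½·t·(t/0.3) = t²/0.6.
At t = 2: DWL = 6.667. At t = 6: DWL = 60.
Ratio = (6/2)² = 9.

9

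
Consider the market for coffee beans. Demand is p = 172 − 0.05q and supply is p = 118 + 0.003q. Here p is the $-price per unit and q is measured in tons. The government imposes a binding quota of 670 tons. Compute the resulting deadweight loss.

Competitive equilibrium: 172 − 0.05q = 118 + 0.003q → q* = 1018.8679, p* = 121.0566.
At q = 670: demand price = 172 − 0.05·670 = 138.5; supply price = 118 + 0.003·670 = 120.01.
Δq = 1018.8679 − 670 = 348.8679; wedge = 138.5 − 120.01 = 18.49.
Welfare loss = ½ × 348.8679 × 18.49 = $3225.28.

$3225.28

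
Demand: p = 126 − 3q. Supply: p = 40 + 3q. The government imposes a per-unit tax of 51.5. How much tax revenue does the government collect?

Competitive equilibrium: 126 − 3q = 40 + 3q → q* = 14.3333, p* = 83.
With the tax, the buyer price exceeds the seller price by 51.5: (126 − 3q) − (40 + 3q) = 51.5 → q' = 5.75.
Tax revenue = 51.5 × 5.75 = 296.125.

296.125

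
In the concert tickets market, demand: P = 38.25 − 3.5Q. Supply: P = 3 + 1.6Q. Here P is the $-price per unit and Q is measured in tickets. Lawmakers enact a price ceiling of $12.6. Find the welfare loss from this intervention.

Competitive equilibrium: 38.25 − 3.5Q = 3 + 1.6Q → Q* = 6.9118, P* = 14.0588.
At the ceiling P = 12.6, quantity supplied = (12.6 − 3)/1.6 = 6.
Willingness to pay at Q' = 6: 38.25 − 3.5·6 = 17.25.
ΔQ = 6.9118 − 6 = 0.9118; wedge = 17.25 − 12.6 = 4.65.
The triangle = ½ × 0.9118 × 4.65 = $2.12.

$2.12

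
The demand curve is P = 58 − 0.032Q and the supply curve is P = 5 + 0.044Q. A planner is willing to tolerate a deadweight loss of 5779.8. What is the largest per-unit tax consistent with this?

Competitive equilibrium: 58 − 0.032Q = 5 + 0.044Q → Q* = 697.3684, P* = 35.6842.
A tax t gives ΔQ = t/0.076 and wedge t, so DWL = t²/0.152.
t²/0.152 = 5779.8 → t² = 878.5296 → t = 29.64.

29.64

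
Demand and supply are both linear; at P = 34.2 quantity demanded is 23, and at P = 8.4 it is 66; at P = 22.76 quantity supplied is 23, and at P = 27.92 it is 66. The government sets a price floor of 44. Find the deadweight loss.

Demand slope = (8.4 − 34.2)/(66 − 23) = −0.6, so P = 48 − 0.6Q.
Supply slope = (27.92 − 22.76)/(66 − 23) = 0.12, so P = 20 + 0.12Q.
Competitive equilibrium: 48 − 0.6Q = 20 + 0.12Q → Q* = 38.8889, P* = 24.6667.
At the floor P = 44, quantity demanded = (48 − 44)/0.6 = 6.6667.
Sellers' marginal cost at Q' = 6.6667: 20 + 0.12·6.6667 = 20.8.
ΔQ = 38.8889 − 6.6667 = 32.2222; wedge = 44 − 20.8 = 23.2.
The triangle = ½ × 32.2222 × 23.2 = 373.78.

373.78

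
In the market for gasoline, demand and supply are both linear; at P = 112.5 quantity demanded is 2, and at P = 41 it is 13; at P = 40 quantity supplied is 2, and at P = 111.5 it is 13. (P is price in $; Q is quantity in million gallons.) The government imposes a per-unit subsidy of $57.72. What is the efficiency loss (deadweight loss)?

Demand slope = (41 − 112.5)/(13 − 2) = −6.5, so P = 125.5 − 6.5Q.
Supply slope = (111.5 − 40)/(13 − 2) = 6.5, so P = 27 + 6.5Q.
Competitive equilibrium: 125.5 − 6.5Q = 27 + 6.5Q → Q* = 7.5769, P* = 76.25.
The subsidy lowers effective supply by 57.72: P = 6.5Q − 30.72.
New quantity: 125.5 − 6.5Q = 6.5Q − 30.72 → Q' = 12.0169.
Overproduction ΔQ = 12.0169 − 7.5769 = 4.44; wedge = subsidy = 57.72.
Welfare loss = ½ × 4.44 × 57.72 = $128.14 million.

$128.14 million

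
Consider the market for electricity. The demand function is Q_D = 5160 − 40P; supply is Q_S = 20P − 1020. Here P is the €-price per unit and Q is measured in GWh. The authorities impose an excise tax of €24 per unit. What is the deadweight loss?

€3840

In inverse form: demand P = 129 − 0.025Q, supply P = 51 + 0.05Q.
Competitive equilibrium: 129 − 0.025Q = 51 + 0.05Q → Q* = 1040, P* = 103.
With the tax, the buyer price exceeds the seller price by 24: (129 − 0.025Q) − (51 + 0.05Q) = 24 → Q' = 720.
ΔQ = 1040 − 720 = 320; the wedge equals the tax, 24.
The triangle = ½ × 320 × 24 = €3840.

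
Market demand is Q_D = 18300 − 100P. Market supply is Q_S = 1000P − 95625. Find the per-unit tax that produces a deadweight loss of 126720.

In inverse form: demand P = 183 − 0.01Q, supply P = 95.625 + 0.001Q.
Competitive equilibrium: 183 − 0.01Q = 95.625 + 0.001Q → Q* = 7943.1818, P* = 103.5682.
A tax t gives ΔQ = t/0.011 and wedge t, so DWL = t²/0.022.
t²/0.022 = 126720 → t² = 2787.84 → t = 52.8.

52.8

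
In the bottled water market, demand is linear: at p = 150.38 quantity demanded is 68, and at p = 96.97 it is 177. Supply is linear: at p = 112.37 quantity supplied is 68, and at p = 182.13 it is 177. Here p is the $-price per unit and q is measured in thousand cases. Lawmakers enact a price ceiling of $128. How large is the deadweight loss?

$47.98 thousand

Demand slope = (96.97 − 150.38)/(177 − 68) = −0.49, so p = 183.7 − 0.49q.
Supply slope = (182.13 − 112.37)/(177 − 68) = 0.64, so p = 68.85 + 0.64q.
Competitive equilibrium: 183.7 − 0.49q = 68.85 + 0.64q → q* = 101.6372, p* = 133.8978.
At the ceiling p = 128, quantity supplied = (128 − 68.85)/0.64 = 92.4219.
Willingness to pay at q' = 92.4219: 183.7 − 0.49·92.4219 = 138.4133.
Δq = 101.6372 − 92.4219 = 9.2153; wedge = 138.4133 − 128 = 10.4133.
DWL = ½ × 9.2153 × 10.4133 = $47.98 thousand.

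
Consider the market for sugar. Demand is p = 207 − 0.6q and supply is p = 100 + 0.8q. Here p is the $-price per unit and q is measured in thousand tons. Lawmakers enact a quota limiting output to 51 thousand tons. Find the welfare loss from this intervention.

$452.63 thousand

Competitive equilibrium: 207 − 0.6q = 100 + 0.8q → q* = 76.4286, p* = 161.1429.
At q = 51: demand price = 207 − 0.6·51 = 176.4; supply price = 100 + 0.8·51 = 140.8.
Δq = 76.4286 − 51 = 25.4286; wedge = 176.4 − 140.8 = 35.6.
Deadweight loss = ½ × 25.4286 × 35.6 = $452.63 thousand.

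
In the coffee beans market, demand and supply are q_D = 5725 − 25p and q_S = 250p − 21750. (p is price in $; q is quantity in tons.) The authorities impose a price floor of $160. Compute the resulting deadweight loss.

In inverse form: demand p = 229 − 0.04q, supply p = 87 + 0.004q.
Competitive equilibrium: 229 − 0.04q = 87 + 0.004q → q* = 3227.2727, p* = 99.9091.
At the floor p = 160, quantity demanded = (229 − 160)/0.04 = 1725.
Sellers' marginal cost at q' = 1725: 87 + 0.004·1725 = 93.9.
Δq = 3227.2727 − 1725 = 1502.2727; wedge = 160 − 93.9 = 66.1.
Deadweight loss = ½ × 1502.2727 × 66.1 = $49650.11.

$49650.11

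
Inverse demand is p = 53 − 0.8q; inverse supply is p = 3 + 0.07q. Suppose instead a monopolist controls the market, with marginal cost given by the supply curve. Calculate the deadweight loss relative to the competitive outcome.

329.71

Competitive equilibrium: 53 − 0.8q = 3 + 0.07q → q* = 57.47126, p* = 7.02299.
Marginal revenue: MR = 53 − 1.6q. Set MR = MC: 53 − 1.6q = 3 + 0.07q → q_m = 29.94012.
Price p_m = 53 − 0.8·29.94012 = 29.0479; MC(q_m) = 3 + 0.07·29.94012 = 5.09581.
Competitive q* = 57.47126, so Δq = 27.53114; wedge = 29.0479 − 5.09581 = 23.95209.
Deadweight loss = ½ × 27.53114 × 23.95209 = 329.71.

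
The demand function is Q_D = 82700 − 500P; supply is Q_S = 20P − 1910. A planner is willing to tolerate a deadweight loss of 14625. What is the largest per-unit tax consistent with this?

In inverse form: demand P = 165.4 − 0.002Q, supply P = 95.5 + 0.05Q.
Competitive equilibrium: 165.4 − 0.002Q = 95.5 + 0.05Q → Q* = 1344.2308, P* = 162.7115.
A tax t gives ΔQ = t/0.052 and wedge t, so DWL = t²/0.104.
t²/0.104 = 14625 → t² = 1521 → t = 39.

39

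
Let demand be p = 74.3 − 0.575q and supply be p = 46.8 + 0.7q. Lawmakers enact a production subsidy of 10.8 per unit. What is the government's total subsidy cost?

324.42

Competitive equilibrium: 74.3 − 0.575q = 46.8 + 0.7q → q* = 21.5686, p* = 61.898.
The subsidy lowers effective supply by 10.8: p = 36 + 0.7q.
New quantity: 74.3 − 0.575q = 36 + 0.7q → q' = 30.0392.
Total subsidy cost = 10.8 × 30.0392 = 324.42.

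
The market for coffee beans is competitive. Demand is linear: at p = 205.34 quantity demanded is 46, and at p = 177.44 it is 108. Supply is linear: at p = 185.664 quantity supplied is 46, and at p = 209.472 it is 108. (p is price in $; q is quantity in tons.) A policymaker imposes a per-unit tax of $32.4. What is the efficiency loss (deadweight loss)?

$629.35

Demand slope = (177.44 − 205.34)/(108 − 46) = −0.45, so p = 226.04 − 0.45q.
Supply slope = (209.472 − 185.664)/(108 − 46) = 0.384, so p = 168 + 0.384q.
Competitive equilibrium: 226.04 − 0.45q = 168 + 0.384q → q* = 69.5923, p* = 194.7235.
With the tax, the buyer price exceeds the seller price by 32.4: (226.04 − 0.45q) − (168 + 0.384q) = 32.4 → q' = 30.7434.
Δq = 69.5923 − 30.7434 = 38.8489; the wedge equals the tax, 32.4.
Deadweight loss = ½ × 38.8489 × 32.4 = $629.35.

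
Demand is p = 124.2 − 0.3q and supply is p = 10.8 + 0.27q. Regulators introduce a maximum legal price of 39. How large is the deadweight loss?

Competitive equilibrium: 124.2 − 0.3q = 10.8 + 0.27q → q* = 198.9474, p* = 64.5158.
At the ceiling p = 39, quantity supplied = (39 − 10.8)/0.27 = 104.4444.
Willingness to pay at q' = 104.4444: 124.2 − 0.3·104.4444 = 92.8667.
Δq = 198.9474 − 104.4444 = 94.503; wedge = 92.8667 − 39 = 53.8667.
Welfare loss = ½ × 94.503 × 53.8667 = 2545.28.

2545.28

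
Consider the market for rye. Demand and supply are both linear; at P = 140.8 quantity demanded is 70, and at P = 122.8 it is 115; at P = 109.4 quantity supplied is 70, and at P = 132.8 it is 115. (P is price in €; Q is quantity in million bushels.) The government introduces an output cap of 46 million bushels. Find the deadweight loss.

Demand slope = (122.8 − 140.8)/(115 − 70) = −0.4, so P = 168.8 − 0.4Q.
Supply slope = (132.8 − 109.4)/(115 − 70) = 0.52, so P = 73 + 0.52Q.
Competitive equilibrium: 168.8 − 0.4Q = 73 + 0.52Q → Q* = 104.1304, P* = 127.1478.
At Q = 46: demand price = 168.8 − 0.4·46 = 150.4; supply price = 73 + 0.52·46 = 96.92.
ΔQ = 104.1304 − 46 = 58.1304; wedge = 150.4 − 96.92 = 53.48.
The triangle = ½ × 58.1304 × 53.48 = €1554.41 million.

€1554.41 million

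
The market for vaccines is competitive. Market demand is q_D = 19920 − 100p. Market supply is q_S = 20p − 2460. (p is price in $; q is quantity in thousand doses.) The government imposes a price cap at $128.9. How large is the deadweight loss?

$39813.12 thousand

In inverse form: demand p = 199.2 − 0.01q, supply p = 123 + 0.05q.
Competitive equilibrium: 199.2 − 0.01q = 123 + 0.05q → q* = 1270, p* = 186.5.
At the ceiling p = 128.9, quantity supplied = (128.9 − 123)/0.05 = 118.
Willingness to pay at q' = 118: 199.2 − 0.01·118 = 198.02.
Δq = 1270 − 118 = 1152; wedge = 198.02 − 128.9 = 69.12.
Welfare loss = ½ × 1152 × 69.12 = $39813.12 thousand.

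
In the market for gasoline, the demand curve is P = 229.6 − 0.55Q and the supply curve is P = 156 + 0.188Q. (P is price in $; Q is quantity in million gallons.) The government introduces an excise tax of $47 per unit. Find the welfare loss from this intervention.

Competitive equilibrium: 229.6 − 0.55Q = 156 + 0.188Q → Q* = 99.729, P* = 174.7491.
With the tax, the buyer price exceeds the seller price by 47: (229.6 − 0.55Q) − (156 + 0.188Q) = 47 → Q' = 36.0434.
ΔQ = 99.729 − 36.0434 = 63.6856; the wedge equals the tax, 47.
The triangle = ½ × 63.6856 × 47 = $1496.61 million.

$1496.61 million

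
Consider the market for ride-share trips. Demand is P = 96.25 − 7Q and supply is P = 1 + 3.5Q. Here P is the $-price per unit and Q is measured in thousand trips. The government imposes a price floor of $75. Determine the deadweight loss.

Competitive equilibrium: 96.25 − 7Q = 1 + 3.5Q → Q* = 9.0714, P* = 32.75.
At the floor P = 75, quantity demanded = (96.25 − 75)/7 = 3.0357.
Sellers' marginal cost at Q' = 3.0357: 1 + 3.5·3.0357 = 11.625.
ΔQ = 9.0714 − 3.0357 = 6.0357; wedge = 75 − 11.625 = 63.375.
Welfare loss = ½ × 6.0357 × 63.375 = $191.26 thousand.

$191.26 thousand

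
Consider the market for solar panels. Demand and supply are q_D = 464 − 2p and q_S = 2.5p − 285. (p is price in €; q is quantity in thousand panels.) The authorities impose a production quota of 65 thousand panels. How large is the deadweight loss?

€1966.81 thousand

In inverse form: demand p = 232 − 0.5q, supply p = 114 + 0.4q.
Competitive equilibrium: 232 − 0.5q = 114 + 0.4q → q* = 131.1111, p* = 166.4444.
At q = 65: demand price = 232 − 0.5·65 = 199.5; supply price = 114 + 0.4·65 = 140.
Δq = 131.1111 − 65 = 66.1111; wedge = 199.5 − 140 = 59.5.
DWL = ½ × 66.1111 × 59.5 = €1966.81 thousand.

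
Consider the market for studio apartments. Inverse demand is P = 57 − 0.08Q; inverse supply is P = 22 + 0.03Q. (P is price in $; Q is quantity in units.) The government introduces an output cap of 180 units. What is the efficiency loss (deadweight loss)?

$1050.18

Competitive equilibrium: 57 − 0.08Q = 22 + 0.03Q → Q* = 318.1818, P* = 31.5455.
At Q = 180: demand price = 57 − 0.08·180 = 42.6; supply price = 22 + 0.03·180 = 27.4.
ΔQ = 318.1818 − 180 = 138.1818; wedge = 42.6 − 27.4 = 15.2.
Welfare loss = ½ × 138.1818 × 15.2 = $1050.18.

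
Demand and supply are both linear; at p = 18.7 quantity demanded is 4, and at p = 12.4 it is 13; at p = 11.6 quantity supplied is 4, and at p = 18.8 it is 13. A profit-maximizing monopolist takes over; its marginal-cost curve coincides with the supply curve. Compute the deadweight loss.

5.79

Demand slope = (12.4 − 18.7)/(13 − 4) = −0.7, so p = 21.5 − 0.7q.
Supply slope = (18.8 − 11.6)/(13 − 4) = 0.8, so p = 8.4 + 0.8q.
Competitive equilibrium: 21.5 − 0.7q = 8.4 + 0.8q → q* = 8.7333, p* = 15.3867.
Marginal revenue: MR = 21.5 − 1.4q. Set MR = MC: 21.5 − 1.4q = 8.4 + 0.8q → q_m = 5.9545.
Price p_m = 21.5 − 0.7·5.9545 = 17.3319; MC(q_m) = 8.4 + 0.8·5.9545 = 13.1636.
Competitive q* = 8.7333, so Δq = 2.7788; wedge = 17.3319 − 13.1636 = 4.1683.
The triangle = ½ × 2.7788 × 4.1683 = 5.79.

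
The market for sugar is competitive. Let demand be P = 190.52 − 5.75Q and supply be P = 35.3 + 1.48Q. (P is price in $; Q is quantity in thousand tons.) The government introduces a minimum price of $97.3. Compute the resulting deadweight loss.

$99.89 thousand

Competitive equilibrium: 190.52 − 5.75Q = 35.3 + 1.48Q → Q* = 21.4689, P* = 67.0739.
At the floor P = 97.3, quantity demanded = (190.52 − 97.3)/5.75 = 16.2122.
Sellers' marginal cost at Q' = 16.2122: 35.3 + 1.48·16.2122 = 59.2941.
ΔQ = 21.4689 − 16.2122 = 5.2567; wedge = 97.3 − 59.2941 = 38.0059.
Deadweight loss = ½ × 5.2567 × 38.0059 = $99.89 thousand.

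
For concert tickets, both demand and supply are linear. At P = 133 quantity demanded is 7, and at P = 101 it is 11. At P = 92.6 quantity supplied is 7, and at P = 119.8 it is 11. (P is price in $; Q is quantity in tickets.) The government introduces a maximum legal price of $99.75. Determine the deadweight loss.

$20.84

Demand slope = (101 − 133)/(11 − 7) = −8, so P = 189 − 8Q.
Supply slope = (119.8 − 92.6)/(11 − 7) = 6.8, so P = 45 + 6.8Q.
Competitive equilibrium: 189 − 8Q = 45 + 6.8Q → Q* = 9.7297, P* = 111.1622.
At the ceiling P = 99.75, quantity supplied = (99.75 − 45)/6.8 = 8.0515.
Willingness to pay at Q' = 8.0515: 189 − 8·8.0515 = 124.588.
ΔQ = 9.7297 − 8.0515 = 1.6782; wedge = 124.588 − 99.75 = 24.838.
DWL = ½ × 1.6782 × 24.838 = $20.84.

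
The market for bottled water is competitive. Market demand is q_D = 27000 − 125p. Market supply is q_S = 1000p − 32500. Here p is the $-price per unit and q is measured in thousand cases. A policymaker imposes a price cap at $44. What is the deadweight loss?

In inverse form: demand p = 216 − 0.008q, supply p = 32.5 + 0.001q.
Competitive equilibrium: 216 − 0.008q = 32.5 + 0.001q → q* = 20388.8889, p* = 52.8889.
At the ceiling p = 44, quantity supplied = (44 − 32.5)/0.001 = 11500.
Willingness to pay at q' = 11500: 216 − 0.008·11500 = 124.
Δq = 20388.8889 − 11500 = 8888.8889; wedge = 124 − 44 = 80.
DWL = ½ × 8888.8889 × 80 = $355555.56 thousand.

$355555.56 thousand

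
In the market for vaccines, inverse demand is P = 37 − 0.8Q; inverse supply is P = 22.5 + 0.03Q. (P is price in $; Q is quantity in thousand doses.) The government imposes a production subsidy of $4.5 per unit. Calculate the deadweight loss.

$12.20 thousand

Competitive equilibrium: 37 − 0.8Q = 22.5 + 0.03Q → Q* = 17.4699, P* = 23.0241.
The subsidy lowers effective supply by 4.5: P = 18 + 0.03Q.
New quantity: 37 − 0.8Q = 18 + 0.03Q → Q' = 22.8916.
Overproduction ΔQ = 22.8916 − 17.4699 = 5.4217; wedge = subsidy = 4.5.
Welfare loss = ½ × 5.4217 × 4.5 = $12.20 thousand.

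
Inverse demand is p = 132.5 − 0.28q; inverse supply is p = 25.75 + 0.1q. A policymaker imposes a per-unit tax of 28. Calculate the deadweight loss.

1031.58

Competitive equilibrium: 132.5 − 0.28q = 25.75 + 0.1q → q* = 280.9211, p* = 53.8421.
With the tax, the buyer price exceeds the seller price by 28: (132.5 − 0.28q) − (25.75 + 0.1q) = 28 → q' = 207.2368.
Δq = 280.9211 − 207.2368 = 73.6843; the wedge equals the tax, 28.
Deadweight loss = ½ × 73.6843 × 28 = 1031.58.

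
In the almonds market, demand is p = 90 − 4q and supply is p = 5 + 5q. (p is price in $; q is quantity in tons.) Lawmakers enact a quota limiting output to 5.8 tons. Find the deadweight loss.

Competitive equilibrium: 90 − 4q = 5 + 5q → q* = 9.4444, p* = 52.2222.
At q = 5.8: demand price = 90 − 4·5.8 = 66.8; supply price = 5 + 5·5.8 = 34.
Δq = 9.4444 − 5.8 = 3.6444; wedge = 66.8 − 34 = 32.8.
Deadweight loss = ½ × 3.6444 × 32.8 = $59.77.

$59.77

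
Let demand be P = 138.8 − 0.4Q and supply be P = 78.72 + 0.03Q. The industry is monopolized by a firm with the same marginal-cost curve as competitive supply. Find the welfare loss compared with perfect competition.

Competitive equilibrium: 138.8 − 0.4Q = 78.72 + 0.03Q → Q* = 139.7209, P* = 82.9116.
Marginal revenue: MR = 138.8 − 0.8Q. Set MR = MC: 138.8 − 0.8Q = 78.72 + 0.03Q → Q_m = 72.3855.
Price P_m = 138.8 − 0.4·72.3855 = 109.8458; MC(Q_m) = 78.72 + 0.03·72.3855 = 80.8916.
Competitive Q* = 139.7209, so ΔQ = 67.3354; wedge = 109.8458 − 80.8916 = 28.9542.
Welfare loss = ½ × 67.3354 × 28.9542 = 974.82.

974.82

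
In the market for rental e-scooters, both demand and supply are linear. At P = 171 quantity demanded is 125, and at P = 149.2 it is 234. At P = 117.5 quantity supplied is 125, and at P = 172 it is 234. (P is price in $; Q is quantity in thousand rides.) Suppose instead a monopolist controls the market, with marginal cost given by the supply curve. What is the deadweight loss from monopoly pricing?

Demand slope = (149.2 − 171)/(234 − 125) = −0.2, so P = 196 − 0.2Q.
Supply slope = (172 − 117.5)/(234 − 125) = 0.5, so P = 55 + 0.5Q.
Competitive equilibrium: 196 − 0.2Q = 55 + 0.5Q → Q* = 201.4286, P* = 155.7143.
Marginal revenue: MR = 196 − 0.4Q. Set MR = MC: 196 − 0.4Q = 55 + 0.5Q → Q_m = 156.6667.
Price P_m = 196 − 0.2·156.6667 = 164.6667; MC(Q_m) = 55 + 0.5·156.6667 = 133.3334.
Competitive Q* = 201.4286, so ΔQ = 44.7619; wedge = 164.6667 − 133.3334 = 31.3333.
The triangle = ½ × 44.7619 × 31.3333 = $701.27 thousand.

$701.27 thousand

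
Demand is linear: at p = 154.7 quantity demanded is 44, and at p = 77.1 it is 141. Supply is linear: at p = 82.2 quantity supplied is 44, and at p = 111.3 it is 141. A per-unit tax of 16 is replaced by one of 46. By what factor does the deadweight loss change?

8.266

Demand slope = (77.1 − 154.7)/(141 − 44) = −0.8, so p = 189.9 − 0.8q.
Supply slope = (111.3 − 82.2)/(141 − 44) = 0.3, so p = 69 + 0.3q.
Competitive equilibrium: 189.9 − 0.8q = 69 + 0.3q → q* = 109.9091, p* = 101.9727.
For a per-unit tax t: Δq = t/1.1, so DWL = ½·t·(t/1.1) = t²/2.2.
At t = 16: DWL = 116.364. At t = 46: DWL = 961.818.
Ratio = (46/16)² = 8.266.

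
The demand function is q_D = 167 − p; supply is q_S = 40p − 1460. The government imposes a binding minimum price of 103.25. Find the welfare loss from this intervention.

In inverse form: demand p = 167 − q, supply p = 36.5 + 0.025q.
Competitive equilibrium: 167 − q = 36.5 + 0.025q → q* = 127.3171, p* = 39.6829.
At the floor p = 103.25, quantity demanded = (167 − 103.25)/1 = 63.75.
Sellers' marginal cost at q' = 63.75: 36.5 + 0.025·63.75 = 38.0938.
Δq = 127.3171 − 63.75 = 63.5671; wedge = 103.25 − 38.0938 = 65.1562.
DWL = ½ × 63.5671 × 65.1562 = 2070.90.

2070.90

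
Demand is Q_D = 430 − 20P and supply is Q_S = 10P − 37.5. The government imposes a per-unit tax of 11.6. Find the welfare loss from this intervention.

448.53

In inverse form: demand P = 21.5 − 0.05Q, supply P = 3.75 + 0.1Q.
Competitive equilibrium: 21.5 − 0.05Q = 3.75 + 0.1Q → Q* = 118.3333, P* = 15.5833.
With the tax, the buyer price exceeds the seller price by 11.6: (21.5 − 0.05Q) − (3.75 + 0.1Q) = 11.6 → Q' = 41.
ΔQ = 118.3333 − 41 = 77.3333; the wedge equals the tax, 11.6.
Welfare loss = ½ × 77.3333 × 11.6 = 448.53.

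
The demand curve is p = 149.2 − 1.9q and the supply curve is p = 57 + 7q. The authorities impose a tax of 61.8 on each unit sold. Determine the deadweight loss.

Competitive equilibrium: 149.2 − 1.9q = 57 + 7q → q* = 10.35955, p* = 129.51685.
With the tax, the buyer price exceeds the seller price by 61.8: (149.2 − 1.9q) − (57 + 7q) = 61.8 → q' = 3.41573.
Δq = 10.35955 − 3.41573 = 6.94382; the wedge equals the tax, 61.8.
Welfare loss = ½ × 6.94382 × 61.8 = 214.56.

214.56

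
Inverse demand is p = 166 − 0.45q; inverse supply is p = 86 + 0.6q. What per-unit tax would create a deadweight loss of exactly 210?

21

Competitive equilibrium: 166 − 0.45q = 86 + 0.6q → q* = 76.1905, p* = 131.7143.
A tax t gives Δq = t/1.05 and wedge t, so DWL = t²/2.1.
t²/2.1 = 210 → t² = 441 → t = 21.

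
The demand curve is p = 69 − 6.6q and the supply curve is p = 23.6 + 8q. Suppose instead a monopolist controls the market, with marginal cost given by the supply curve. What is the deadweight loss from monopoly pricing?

6.84

Competitive equilibrium: 69 − 6.6q = 23.6 + 8q → q* = 3.1096, p* = 48.4767.
Marginal revenue: MR = 69 − 13.2q. Set MR = MC: 69 − 13.2q = 23.6 + 8q → q_m = 2.1415.
Price p_m = 69 − 6.6·2.1415 = 54.8661; MC(q_m) = 23.6 + 8·2.1415 = 40.732.
Competitive q* = 3.1096, so Δq = 0.9681; wedge = 54.8661 − 40.732 = 14.1341.
Deadweight loss = ½ × 0.9681 × 14.1341 = 6.84.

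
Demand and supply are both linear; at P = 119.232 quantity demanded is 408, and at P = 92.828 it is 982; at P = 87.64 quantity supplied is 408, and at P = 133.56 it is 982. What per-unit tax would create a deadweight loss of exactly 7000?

Demand slope = (92.828 − 119.232)/(982 − 408) = −0.046, so P = 138 − 0.046Q.
Supply slope = (133.56 − 87.64)/(982 − 408) = 0.08, so P = 55 + 0.08Q.
Competitive equilibrium: 138 − 0.046Q = 55 + 0.08Q → Q* = 658.7302, P* = 107.6984.
A tax t gives ΔQ = t/0.126 and wedge t, so DWL = t²/0.252.
t²/0.252 = 7000 → t² = 1764 → t = 42.

42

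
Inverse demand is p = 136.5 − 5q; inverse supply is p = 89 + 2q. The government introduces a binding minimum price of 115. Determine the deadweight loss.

Competitive equilibrium: 136.5 − 5q = 89 + 2q → q* = 6.7857, p* = 102.5714.
At the floor p = 115, quantity demanded = (136.5 − 115)/5 = 4.3.
Sellers' marginal cost at q' = 4.3: 89 + 2·4.3 = 97.6.
Δq = 6.7857 − 4.3 = 2.4857; wedge = 115 − 97.6 = 17.4.
Deadweight loss = ½ × 2.4857 × 17.4 = 21.63.

21.63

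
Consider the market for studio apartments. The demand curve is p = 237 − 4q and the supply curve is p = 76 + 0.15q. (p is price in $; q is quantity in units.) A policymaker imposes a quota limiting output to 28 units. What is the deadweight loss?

$241.81

Competitive equilibrium: 237 − 4q = 76 + 0.15q → q* = 38.7952, p* = 81.8193.
At q = 28: demand price = 237 − 4·28 = 125; supply price = 76 + 0.15·28 = 80.2.
Δq = 38.7952 − 28 = 10.7952; wedge = 125 − 80.2 = 44.8.
DWL = ½ × 10.7952 × 44.8 = $241.81.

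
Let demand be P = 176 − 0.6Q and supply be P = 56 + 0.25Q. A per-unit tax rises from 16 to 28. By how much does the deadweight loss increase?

Competitive equilibrium: 176 − 0.6Q = 56 + 0.25Q → Q* = 141.1765, P* = 91.2941.
For a per-unit tax t: ΔQ = t/0.85, so DWL = ½·t·(t/0.85) = t²/1.7.
At t = 16: DWL = 150.588. At t = 28: DWL = 461.176.
Increase = 461.176 − 150.588 = 310.59.

310.59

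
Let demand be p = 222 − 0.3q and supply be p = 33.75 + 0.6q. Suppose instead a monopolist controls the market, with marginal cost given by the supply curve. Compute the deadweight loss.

1230.49

Competitive equilibrium: 222 − 0.3q = 33.75 + 0.6q → q* = 209.1667, p* = 159.25.
Marginal revenue: MR = 222 − 0.6q. Set MR = MC: 222 − 0.6q = 33.75 + 0.6q → q_m = 156.875.
Price p_m = 222 − 0.3·156.875 = 174.9375; MC(q_m) = 33.75 + 0.6·156.875 = 127.875.
Competitive q* = 209.1667, so Δq = 52.2917; wedge = 174.9375 − 127.875 = 47.0625.
DWL = ½ × 52.2917 × 47.0625 = 1230.49.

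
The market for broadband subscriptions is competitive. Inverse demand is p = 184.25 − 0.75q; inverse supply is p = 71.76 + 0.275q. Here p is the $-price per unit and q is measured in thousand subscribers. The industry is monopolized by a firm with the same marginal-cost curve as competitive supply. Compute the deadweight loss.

Competitive equilibrium: 184.25 − 0.75q = 71.76 + 0.275q → q* = 109.7463, p* = 101.9402.
Marginal revenue: MR = 184.25 − 1.5q. Set MR = MC: 184.25 − 1.5q = 71.76 + 0.275q → q_m = 63.3746.
Price p_m = 184.25 − 0.75·63.3746 = 136.7191; MC(q_m) = 71.76 + 0.275·63.3746 = 89.188.
Competitive q* = 109.7463, so Δq = 46.3717; wedge = 136.7191 − 89.188 = 47.5311.
Welfare loss = ½ × 46.3717 × 47.5311 = $1102.05 thousand.

$1102.05 thousand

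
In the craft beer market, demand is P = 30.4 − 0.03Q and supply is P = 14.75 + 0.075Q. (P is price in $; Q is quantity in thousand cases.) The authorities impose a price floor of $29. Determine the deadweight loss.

Competitive equilibrium: 30.4 − 0.03Q = 14.75 + 0.075Q → Q* = 149.0476, P* = 25.9286.
At the floor P = 29, quantity demanded = (30.4 − 29)/0.03 = 46.6667.
Sellers' marginal cost at Q' = 46.6667: 14.75 + 0.075·46.6667 = 18.25.
ΔQ = 149.0476 − 46.6667 = 102.3809; wedge = 29 − 18.25 = 10.75.
Deadweight loss = ½ × 102.3809 × 10.75 = $550.30 thousand.

$550.30 thousand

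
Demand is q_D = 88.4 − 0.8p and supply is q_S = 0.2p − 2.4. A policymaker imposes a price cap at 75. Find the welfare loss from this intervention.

In inverse form: demand p = 110.5 − 1.25q, supply p = 12 + 5q.
Competitive equilibrium: 110.5 − 1.25q = 12 + 5q → q* = 15.76, p* = 90.8.
At the ceiling p = 75, quantity supplied = (75 − 12)/5 = 12.6.
Willingness to pay at q' = 12.6: 110.5 − 1.25·12.6 = 94.75.
Δq = 15.76 − 12.6 = 3.16; wedge = 94.75 − 75 = 19.75.
The triangle = ½ × 3.16 × 19.75 = 31.205.

31.205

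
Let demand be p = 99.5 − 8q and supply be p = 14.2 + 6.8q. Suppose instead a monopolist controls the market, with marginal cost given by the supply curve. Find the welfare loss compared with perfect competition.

Competitive equilibrium: 99.5 − 8q = 14.2 + 6.8q → q* = 5.7635, p* = 53.3919.
Marginal revenue: MR = 99.5 − 16q. Set MR = MC: 99.5 − 16q = 14.2 + 6.8q → q_m = 3.7412.
Price p_m = 99.5 − 8·3.7412 = 69.5704; MC(q_m) = 14.2 + 6.8·3.7412 = 39.6402.
Competitive q* = 5.7635, so Δq = 2.0223; wedge = 69.5704 − 39.6402 = 29.9302.
Deadweight loss = ½ × 2.0223 × 29.9302 = 30.26.

30.26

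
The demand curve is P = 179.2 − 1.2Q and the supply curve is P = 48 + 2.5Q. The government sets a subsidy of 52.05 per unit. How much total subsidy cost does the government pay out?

2577.88

Competitive equilibrium: 179.2 − 1.2Q = 48 + 2.5Q → Q* = 35.4595, P* = 136.6486.
The subsidy lowers effective supply by 52.05: P = 2.5Q − 4.05.
New quantity: 179.2 − 1.2Q = 2.5Q − 4.05 → Q' = 49.527.
Total subsidy cost = 52.05 × 49.527 = 2577.88.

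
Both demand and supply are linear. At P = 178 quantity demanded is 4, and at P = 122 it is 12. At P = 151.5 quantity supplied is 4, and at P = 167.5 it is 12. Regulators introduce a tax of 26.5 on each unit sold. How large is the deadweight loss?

Demand slope = (122 − 178)/(12 − 4) = −7, so P = 206 − 7Q.
Supply slope = (167.5 − 151.5)/(12 − 4) = 2, so P = 143.5 + 2Q.
Competitive equilibrium: 206 − 7Q = 143.5 + 2Q → Q* = 6.9444, P* = 157.3889.
With the tax, the buyer price exceeds the seller price by 26.5: (206 − 7Q) − (143.5 + 2Q) = 26.5 → Q' = 4.
ΔQ = 6.9444 − 4 = 2.9444; the wedge equals the tax, 26.5.
Welfare loss = ½ × 2.9444 × 26.5 = 39.01.

39.01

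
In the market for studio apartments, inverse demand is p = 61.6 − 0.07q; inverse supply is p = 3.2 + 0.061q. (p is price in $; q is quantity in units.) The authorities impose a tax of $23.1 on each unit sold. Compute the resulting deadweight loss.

Competitive equilibrium: 61.6 − 0.07q = 3.2 + 0.061q → q* = 445.8015, p* = 30.3939.
With the tax, the buyer price exceeds the seller price by 23.1: (61.6 − 0.07q) − (3.2 + 0.061q) = 23.1 → q' = 269.4656.
Δq = 445.8015 − 269.4656 = 176.3359; the wedge equals the tax, 23.1.
Welfare loss = ½ × 176.3359 × 23.1 = $2036.68.

$2036.68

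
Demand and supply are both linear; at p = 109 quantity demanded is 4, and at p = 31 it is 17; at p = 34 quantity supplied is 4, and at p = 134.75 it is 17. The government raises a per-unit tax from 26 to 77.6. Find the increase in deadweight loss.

194.39

Demand slope = (31 − 109)/(17 − 4) = −6, so p = 133 − 6q.
Supply slope = (134.75 − 34)/(17 − 4) = 7.75, so p = 3 + 7.75q.
Competitive equilibrium: 133 − 6q = 3 + 7.75q → q* = 9.4545, p* = 76.2727.
For a per-unit tax t: Δq = t/13.75, so DWL = ½·t·(t/13.75) = t²/27.5.
At t = 26: DWL = 24.582. At t = 77.6: DWL = 218.973.
Increase = 218.973 − 24.582 = 194.39.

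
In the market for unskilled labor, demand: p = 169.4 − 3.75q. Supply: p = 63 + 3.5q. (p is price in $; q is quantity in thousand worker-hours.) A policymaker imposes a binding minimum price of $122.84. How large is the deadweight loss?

$18.51 thousand

Competitive equilibrium: 169.4 − 3.75q = 63 + 3.5q → q* = 14.6759, p* = 114.3655.
At the floor p = 122.84, quantity demanded = (169.4 − 122.84)/3.75 = 12.416.
Sellers' marginal cost at q' = 12.416: 63 + 3.5·12.416 = 106.456.
Δq = 14.6759 − 12.416 = 2.2599; wedge = 122.84 − 106.456 = 16.384.
DWL = ½ × 2.2599 × 16.384 = $18.51 thousand.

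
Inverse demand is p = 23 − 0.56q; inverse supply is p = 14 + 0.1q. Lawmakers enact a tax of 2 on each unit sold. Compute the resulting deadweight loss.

Competitive equilibrium: 23 − 0.56q = 14 + 0.1q → q* = 13.6364, p* = 15.3636.
With the tax, the buyer price exceeds the seller price by 2: (23 − 0.56q) − (14 + 0.1q) = 2 → q' = 10.6061.
Δq = 13.6364 − 10.6061 = 3.0303; the wedge equals the tax, 2.
Deadweight loss = ½ × 3.0303 × 2 = 3.03.

3.03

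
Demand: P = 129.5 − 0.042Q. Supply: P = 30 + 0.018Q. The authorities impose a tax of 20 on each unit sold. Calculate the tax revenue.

26500

Competitive equilibrium: 129.5 − 0.042Q = 30 + 0.018Q → Q* = 1658.3333, P* = 59.85.
With the tax, the buyer price exceeds the seller price by 20: (129.5 − 0.042Q) − (30 + 0.018Q) = 20 → Q' = 1325.
Tax revenue = 20 × 1325 = 26500.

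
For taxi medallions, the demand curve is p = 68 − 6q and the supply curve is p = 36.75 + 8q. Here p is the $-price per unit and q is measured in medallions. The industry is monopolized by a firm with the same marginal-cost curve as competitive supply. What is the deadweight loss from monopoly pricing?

Competitive equilibrium: 68 − 6q = 36.75 + 8q → q* = 2.2321, p* = 54.6071.
Marginal revenue: MR = 68 − 12q. Set MR = MC: 68 − 12q = 36.75 + 8q → q_m = 1.5625.
Price p_m = 68 − 6·1.5625 = 58.625; MC(q_m) = 36.75 + 8·1.5625 = 49.25.
Competitive q* = 2.2321, so Δq = 0.6696; wedge = 58.625 − 49.25 = 9.375.
DWL = ½ × 0.6696 × 9.375 = $3.14.

$3.14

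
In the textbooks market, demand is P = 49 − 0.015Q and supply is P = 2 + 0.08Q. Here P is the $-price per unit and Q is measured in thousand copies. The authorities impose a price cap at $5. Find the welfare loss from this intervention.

Competitive equilibrium: 49 − 0.015Q = 2 + 0.08Q → Q* = 494.7368, P* = 41.5789.
At the ceiling P = 5, quantity supplied = (5 − 2)/0.08 = 37.5.
Willingness to pay at Q' = 37.5: 49 − 0.015·37.5 = 48.4375.
ΔQ = 494.7368 − 37.5 = 457.2368; wedge = 48.4375 − 5 = 43.4375.
The triangle = ½ × 457.2368 × 43.4375 = $9930.61 thousand.

$9930.61 thousand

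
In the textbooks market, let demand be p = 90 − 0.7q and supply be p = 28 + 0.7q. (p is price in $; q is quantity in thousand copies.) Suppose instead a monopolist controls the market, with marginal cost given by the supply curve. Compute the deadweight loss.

Competitive equilibrium: 90 − 0.7q = 28 + 0.7q → q* = 44.2857, p* = 59.
Marginal revenue: MR = 90 − 1.4q. Set MR = MC: 90 − 1.4q = 28 + 0.7q → q_m = 29.5238.
Price p_m = 90 − 0.7·29.5238 = 69.3333; MC(q_m) = 28 + 0.7·29.5238 = 48.6667.
Competitive q* = 44.2857, so Δq = 14.7619; wedge = 69.3333 − 48.6667 = 20.6666.
Deadweight loss = ½ × 14.7619 × 20.6666 = $152.54 thousand.

$152.54 thousand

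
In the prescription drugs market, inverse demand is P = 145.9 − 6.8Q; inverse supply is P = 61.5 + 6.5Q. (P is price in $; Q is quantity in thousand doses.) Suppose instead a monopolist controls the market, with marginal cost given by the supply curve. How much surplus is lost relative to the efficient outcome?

$30.65 thousand

Competitive equilibrium: 145.9 − 6.8Q = 61.5 + 6.5Q → Q* = 6.3459, P* = 102.7481.
Marginal revenue: MR = 145.9 − 13.6Q. Set MR = MC: 145.9 − 13.6Q = 61.5 + 6.5Q → Q_m = 4.199.
Price P_m = 145.9 − 6.8·4.199 = 117.3468; MC(Q_m) = 61.5 + 6.5·4.199 = 88.7935.
Competitive Q* = 6.3459, so ΔQ = 2.1469; wedge = 117.3468 − 88.7935 = 28.5533.
Welfare loss = ½ × 2.1469 × 28.5533 = $30.65 thousand.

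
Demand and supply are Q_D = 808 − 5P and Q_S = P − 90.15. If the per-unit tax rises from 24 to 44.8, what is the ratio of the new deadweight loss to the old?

In inverse form: demand P = 161.6 − 0.2Q, supply P = 90.15 + Q.
Competitive equilibrium: 161.6 − 0.2Q = 90.15 + Q → Q* = 59.5417, P* = 149.6917.
For a per-unit tax t: ΔQ = t/1.2, so DWL = ½·t·(t/1.2) = t²/2.4.
At t = 24: DWL = 240. At t = 44.8: DWL = 836.267.
Ratio = (44.8/24)² = 3.484.

3.484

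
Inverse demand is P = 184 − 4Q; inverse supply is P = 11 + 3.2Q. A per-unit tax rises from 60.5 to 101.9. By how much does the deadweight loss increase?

466.90

Competitive equilibrium: 184 − 4Q = 11 + 3.2Q → Q* = 24.0278, P* = 87.8889.
For a per-unit tax t: ΔQ = t/7.2, so DWL = ½·t·(t/7.2) = t²/14.4.
At t = 60.5: DWL = 254.184. At t = 101.9: DWL = 721.084.
Increase = 721.084 − 254.184 = 466.90.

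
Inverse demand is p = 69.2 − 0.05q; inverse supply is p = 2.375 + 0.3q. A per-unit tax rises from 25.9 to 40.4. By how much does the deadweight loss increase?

1373.36

Competitive equilibrium: 69.2 − 0.05q = 2.375 + 0.3q → q* = 190.9286, p* = 59.6536.
For a per-unit tax t: Δq = t/0.35, so DWL = ½·t·(t/0.35) = t²/0.7.
At t = 25.9: DWL = 958.3. At t = 40.4: DWL = 2331.657.
Increase = 2331.657 − 958.3 = 1373.36.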